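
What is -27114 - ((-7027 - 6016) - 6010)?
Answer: -8061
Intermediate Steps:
-27114 - ((-7027 - 6016) - 6010) = -27114 - (-13043 - 6010) = -27114 - 1*(-19053) = -27114 + 19053 = -8061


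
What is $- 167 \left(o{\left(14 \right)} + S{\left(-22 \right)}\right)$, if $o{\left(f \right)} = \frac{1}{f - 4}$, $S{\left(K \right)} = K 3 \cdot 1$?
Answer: $\frac{110053}{10} \approx 11005.0$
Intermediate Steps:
$S{\left(K \right)} = 3 K$ ($S{\left(K \right)} = 3 K 1 = 3 K$)
$o{\left(f \right)} = \frac{1}{-4 + f}$
$- 167 \left(o{\left(14 \right)} + S{\left(-22 \right)}\right) = - 167 \left(\frac{1}{-4 + 14} + 3 \left(-22\right)\right) = - 167 \left(\frac{1}{10} - 66\right) = \left(-167\right) \left(- \frac{659}{10}\right) = \frac{110053}{10}$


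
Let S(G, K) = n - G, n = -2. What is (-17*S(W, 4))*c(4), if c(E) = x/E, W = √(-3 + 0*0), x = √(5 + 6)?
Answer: 17*√11*(2 + I*√3)/4 ≈ 28.191 + 24.414*I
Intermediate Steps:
x = √11 ≈ 3.3166
W = I*√3 (W = √(-3 + 0) = √(-3) = I*√3 ≈ 1.732*I)
c(E) = √11/E
S(G, K) = -2 - G
(-17*S(W, 4))*c(4) = (-17*(-2 - I*√3))*(√11/4) = (-17*(-2 - I*√3))*(√11*(¼)) = (34 + 17*I*√3)*(√11/4) = √11*(34 + 17*I*√3)/4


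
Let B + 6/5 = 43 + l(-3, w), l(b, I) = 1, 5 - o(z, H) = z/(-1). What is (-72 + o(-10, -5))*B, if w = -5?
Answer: -16478/5 ≈ -3295.6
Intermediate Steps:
o(z, H) = 5 + z (o(z, H) = 5 - z/(-1) = 5 - z*(-1) = 5 - (-1)*z = 5 + z)
B = 214/5 (B = -6/5 + (43 + 1) = -6/5 + 44 = 214/5 ≈ 42.800)
(-72 + o(-10, -5))*B = (-72 + (5 - 10))*(214/5) = (-72 - 5)*(214/5) = -77*214/5 = -16478/5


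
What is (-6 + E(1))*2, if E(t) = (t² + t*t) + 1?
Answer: -6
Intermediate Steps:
E(t) = 1 + 2*t² (E(t) = (t² + t²) + 1 = 2*t² + 1 = 1 + 2*t²)
(-6 + E(1))*2 = (-6 + (1 + 2*1²))*2 = (-6 + (1 + 2*1))*2 = (-6 + (1 + 2))*2 = (-6 + 3)*2 = -3*2 = -6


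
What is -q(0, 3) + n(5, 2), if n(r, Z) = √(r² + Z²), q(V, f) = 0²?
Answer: √29 ≈ 5.3852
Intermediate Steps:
q(V, f) = 0
n(r, Z) = √(Z² + r²)
-q(0, 3) + n(5, 2) = -1*0 + √(2² + 5²) = 0 + √(4 + 25) = 0 + √29 = √29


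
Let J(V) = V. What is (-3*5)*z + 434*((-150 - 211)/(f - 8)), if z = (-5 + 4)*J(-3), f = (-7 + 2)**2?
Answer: -157439/17 ≈ -9261.1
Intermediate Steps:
f = 25 (f = (-5)**2 = 25)
z = 3 (z = (-5 + 4)*(-3) = -1*(-3) = 3)
(-3*5)*z + 434*((-150 - 211)/(f - 8)) = -3*5*3 + 434*((-150 - 211)/(25 - 8)) = -15*3 + 434*(-361/17) = -45 + 434*(-361*1/17) = -45 + 434*(-361/17) = -45 - 156674/17 = -157439/17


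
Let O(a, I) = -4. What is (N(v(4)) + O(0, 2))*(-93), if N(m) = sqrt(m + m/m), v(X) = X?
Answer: 372 - 93*sqrt(5) ≈ 164.05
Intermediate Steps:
N(m) = sqrt(1 + m) (N(m) = sqrt(m + 1) = sqrt(1 + m))
(N(v(4)) + O(0, 2))*(-93) = (sqrt(1 + 4) - 4)*(-93) = (sqrt(5) - 4)*(-93) = (-4 + sqrt(5))*(-93) = 372 - 93*sqrt(5)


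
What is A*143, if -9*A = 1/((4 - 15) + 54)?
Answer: -143/387 ≈ -0.36951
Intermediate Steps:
A = -1/387 (A = -1/(9*((4 - 15) + 54)) = -1/(9*(-11 + 54)) = -1/9/43 = -1/9*1/43 = -1/387 ≈ -0.0025840)
A*143 = -1/387*143 = -143/387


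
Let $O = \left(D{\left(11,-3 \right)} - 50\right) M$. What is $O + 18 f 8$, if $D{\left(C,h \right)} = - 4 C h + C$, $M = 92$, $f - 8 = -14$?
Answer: $7692$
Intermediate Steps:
$f = -6$ ($f = 8 - 14 = -6$)
$D{\left(C,h \right)} = C - 4 C h$ ($D{\left(C,h \right)} = - 4 C h + C = C - 4 C h$)
$O = 8556$ ($O = \left(11 \left(1 - -12\right) - 50\right) 92 = \left(11 \left(1 + 12\right) - 50\right) 92 = \left(11 \cdot 13 - 50\right) 92 = \left(143 - 50\right) 92 = 93 \cdot 92 = 8556$)
$O + 18 f 8 = 8556 + 18 \left(-6\right) 8 = 8556 - 864 = 7692$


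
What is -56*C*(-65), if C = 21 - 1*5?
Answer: 58240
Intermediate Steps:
C = 16 (C = 21 - 5 = 16)
-56*C*(-65) = -56*16*(-65) = -896*(-65) = 58240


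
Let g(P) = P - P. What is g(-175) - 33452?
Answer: -33452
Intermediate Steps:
g(P) = 0
g(-175) - 33452 = 0 - 33452 = -33452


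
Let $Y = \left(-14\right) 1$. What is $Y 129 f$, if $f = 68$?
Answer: $-122808$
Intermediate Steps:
$Y = -14$
$Y 129 f = \left(-14\right) 129 \cdot 68 = \left(-1806\right) 68 = -122808$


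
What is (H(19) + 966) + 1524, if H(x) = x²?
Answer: 2851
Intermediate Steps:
(H(19) + 966) + 1524 = (19² + 966) + 1524 = (361 + 966) + 1524 = 1327 + 1524 = 2851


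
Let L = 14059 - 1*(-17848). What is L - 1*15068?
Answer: 16839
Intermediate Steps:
L = 31907 (L = 14059 + 17848 = 31907)
L - 1*15068 = 31907 - 1*15068 = 31907 - 15068 = 16839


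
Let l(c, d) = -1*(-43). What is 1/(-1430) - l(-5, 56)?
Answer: -61491/1430 ≈ -43.001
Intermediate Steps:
l(c, d) = 43
1/(-1430) - l(-5, 56) = 1/(-1430) - 1*43 = -1/1430 - 43 = -61491/1430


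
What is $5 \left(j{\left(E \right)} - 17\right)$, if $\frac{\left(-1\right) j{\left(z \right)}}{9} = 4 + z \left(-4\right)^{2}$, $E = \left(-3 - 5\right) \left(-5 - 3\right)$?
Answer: $-46345$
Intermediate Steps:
$E = 64$ ($E = \left(-8\right) \left(-8\right) = 64$)
$j{\left(z \right)} = -36 - 144 z$ ($j{\left(z \right)} = - 9 \left(4 + z \left(-4\right)^{2}\right) = - 9 \left(4 + z 16\right) = - 9 \left(4 + 16 z\right) = -36 - 144 z$)
$5 \left(j{\left(E \right)} - 17\right) = 5 \left(\left(-36 - 9216\right) - 17\right) = 5 \left(-9252 - 17\right) = 5 \left(-9269\right) = -46345$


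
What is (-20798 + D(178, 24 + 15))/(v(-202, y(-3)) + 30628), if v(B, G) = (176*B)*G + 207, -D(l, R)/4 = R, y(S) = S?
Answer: -20954/137491 ≈ -0.15240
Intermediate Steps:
D(l, R) = -4*R
v(B, G) = 207 + 176*B*G (v(B, G) = 176*B*G + 207 = 207 + 176*B*G)
(-20798 + D(178, 24 + 15))/(v(-202, y(-3)) + 30628) = (-20798 - 4*(24 + 15))/((207 + 176*(-202)*(-3)) + 30628) = (-20798 - 4*39)/((207 + 106656) + 30628) = (-20798 - 156)/(106863 + 30628) = -20954/137491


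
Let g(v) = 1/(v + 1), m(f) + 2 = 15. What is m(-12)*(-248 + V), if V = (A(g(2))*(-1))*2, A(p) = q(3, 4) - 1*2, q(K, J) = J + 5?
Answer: -3406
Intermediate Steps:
q(K, J) = 5 + J
m(f) = 13 (m(f) = -2 + 15 = 13)
g(v) = 1/(1 + v)
A(p) = 7 (A(p) = (5 + 4) - 1*2 = 9 - 2 = 7)
V = -14 (V = (7*(-1))*2 = -7*2 = -14)
m(-12)*(-248 + V) = 13*(-248 - 14) = 13*(-262) = -3406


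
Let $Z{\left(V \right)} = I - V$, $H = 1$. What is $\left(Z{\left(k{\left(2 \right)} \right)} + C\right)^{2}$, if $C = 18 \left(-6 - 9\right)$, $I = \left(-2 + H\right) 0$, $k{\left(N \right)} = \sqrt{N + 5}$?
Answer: $\left(270 + \sqrt{7}\right)^{2} \approx 74336.0$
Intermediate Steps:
$k{\left(N \right)} = \sqrt{5 + N}$
$I = 0$ ($I = \left(-2 + 1\right) 0 = \left(-1\right) 0 = 0$)
$C = -270$ ($C = 18 \left(-15\right) = -270$)
$Z{\left(V \right)} = - V$ ($Z{\left(V \right)} = 0 - V = - V$)
$\left(Z{\left(k{\left(2 \right)} \right)} + C\right)^{2} = \left(- \sqrt{5 + 2} - 270\right)^{2} = \left(- \sqrt{7} - 270\right)^{2} = \left(-270 - \sqrt{7}\right)^{2}$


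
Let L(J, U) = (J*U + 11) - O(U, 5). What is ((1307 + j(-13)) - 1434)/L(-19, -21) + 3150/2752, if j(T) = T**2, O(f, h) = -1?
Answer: 235039/188512 ≈ 1.2468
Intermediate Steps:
L(J, U) = 12 + J*U (L(J, U) = (J*U + 11) - 1*(-1) = (11 + J*U) + 1 = 12 + J*U)
((1307 + j(-13)) - 1434)/L(-19, -21) + 3150/2752 = ((1307 + (-13)**2) - 1434)/(12 - 19*(-21)) + 3150/2752 = ((1307 + 169) - 1434)/(12 + 399) + 3150*(1/2752) = (1476 - 1434)/411 + 1575/1376 = 42*(1/411) + 1575/1376 = 14/137 + 1575/1376 = 235039/188512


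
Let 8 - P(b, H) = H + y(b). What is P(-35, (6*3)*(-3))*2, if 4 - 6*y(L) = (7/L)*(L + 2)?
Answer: 1873/15 ≈ 124.87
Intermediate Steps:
y(L) = ⅔ - 7*(2 + L)/(6*L) (y(L) = ⅔ - 7/L*(L + 2)/6 = ⅔ - 7/L*(2 + L)/6 = ⅔ - 7*(2 + L)/(6*L))
P(b, H) = 8 - H - (-14 - 3*b)/(6*b) (P(b, H) = 8 - (H + (-14 - 3*b)/(6*b)) = 8 + (-H - (-14 - 3*b)/(6*b)) = 8 - H - (-14 - 3*b)/(6*b))
P(-35, (6*3)*(-3))*2 = (17/2 - 6*3*(-3) + (7/3)/(-35))*2 = (17/2 - 18*(-3) + (7/3)*(-1/35))*2 = (17/2 - 1*(-54) - 1/15)*2 = (17/2 + 54 - 1/15)*2 = (1873/30)*2 = 1873/15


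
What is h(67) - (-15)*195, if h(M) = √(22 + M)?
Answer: 2925 + √89 ≈ 2934.4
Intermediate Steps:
h(67) - (-15)*195 = √(22 + 67) - (-15)*195 = √89 - 1*(-2925) = √89 + 2925 = 2925 + √89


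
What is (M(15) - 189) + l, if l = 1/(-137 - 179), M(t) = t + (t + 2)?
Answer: -49613/316 ≈ -157.00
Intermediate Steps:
M(t) = 2 + 2*t (M(t) = t + (2 + t) = 2 + 2*t)
l = -1/316 (l = 1/(-316) = -1/316 ≈ -0.0031646)
(M(15) - 189) + l = ((2 + 2*15) - 189) - 1/316 = ((2 + 30) - 189) - 1/316 = (32 - 189) - 1/316 = -157 - 1/316 = -49613/316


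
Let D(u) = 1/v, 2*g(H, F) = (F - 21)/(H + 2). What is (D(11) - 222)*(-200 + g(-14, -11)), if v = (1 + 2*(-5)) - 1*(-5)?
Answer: 132461/3 ≈ 44154.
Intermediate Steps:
g(H, F) = (-21 + F)/(2*(2 + H)) (g(H, F) = ((F - 21)/(H + 2))/2 = ((-21 + F)/(2 + H))/2 = (-21 + F)/(2*(2 + H)))
v = -4 (v = (1 - 10) + 5 = -9 + 5 = -4)
D(u) = -¼ (D(u) = 1/(-4) = -¼)
(D(11) - 222)*(-200 + g(-14, -11)) = (-¼ - 222)*(-200 + (-21 - 11)/(2*(2 - 14))) = -889*(-200 + (½)*(-32)/(-12))/4 = -889*(-200 + (½)*(-1/12)*(-32))/4 = -889*(-200 + 4/3)/4 = -889/4*(-596/3) = 132461/3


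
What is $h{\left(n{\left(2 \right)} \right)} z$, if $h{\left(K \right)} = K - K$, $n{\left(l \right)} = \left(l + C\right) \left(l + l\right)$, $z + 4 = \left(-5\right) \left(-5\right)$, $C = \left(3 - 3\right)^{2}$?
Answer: $0$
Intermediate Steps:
$C = 0$ ($C = 0^{2} = 0$)
$z = 21$ ($z = -4 - -25 = -4 + 25 = 21$)
$n{\left(l \right)} = 2 l^{2}$ ($n{\left(l \right)} = \left(l + 0\right) \left(l + l\right) = l 2 l = 2 l^{2}$)
$h{\left(K \right)} = 0$
$h{\left(n{\left(2 \right)} \right)} z = 0 \cdot 21 = 0$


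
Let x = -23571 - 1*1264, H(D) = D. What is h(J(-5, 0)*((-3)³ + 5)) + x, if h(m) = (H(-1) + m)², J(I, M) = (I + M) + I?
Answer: 23126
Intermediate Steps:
J(I, M) = M + 2*I
h(m) = (-1 + m)²
x = -24835 (x = -23571 - 1264 = -24835)
h(J(-5, 0)*((-3)³ + 5)) + x = (-1 + (0 + 2*(-5))*((-3)³ + 5))² - 24835 = (-1 + (0 - 10)*(-27 + 5))² - 24835 = (-1 - 10*(-22))² - 24835 = (-1 + 220)² - 24835 = 219² - 24835 = 47961 - 24835 = 23126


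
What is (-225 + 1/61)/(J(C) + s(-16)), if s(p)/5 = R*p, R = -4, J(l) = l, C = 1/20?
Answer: -274480/390461 ≈ -0.70296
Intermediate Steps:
C = 1/20 ≈ 0.050000
s(p) = -20*p (s(p) = 5*(-4*p) = -20*p)
(-225 + 1/61)/(J(C) + s(-16)) = (-225 + 1/61)/(1/20 - 20*(-16)) = (-225 + 1/61)/(1/20 + 320) = -13724/(61*6401/20) = -13724/61*20/6401 = -274480/390461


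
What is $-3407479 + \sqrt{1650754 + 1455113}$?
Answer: $-3407479 + \sqrt{3105867} \approx -3.4057 \cdot 10^{6}$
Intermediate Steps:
$-3407479 + \sqrt{1650754 + 1455113} = -3407479 + \sqrt{3105867}$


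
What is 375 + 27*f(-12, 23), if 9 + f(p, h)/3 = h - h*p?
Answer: 23865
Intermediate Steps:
f(p, h) = -27 + 3*h - 3*h*p (f(p, h) = -27 + 3*(h - h*p) = -27 + (3*h - 3*h*p) = -27 + 3*h - 3*h*p)
375 + 27*f(-12, 23) = 375 + 27*(-27 + 3*23 - 3*23*(-12)) = 375 + 27*(-27 + 69 + 828) = 375 + 27*870 = 375 + 23490 = 23865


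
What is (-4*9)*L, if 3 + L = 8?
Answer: -180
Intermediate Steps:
L = 5 (L = -3 + 8 = 5)
(-4*9)*L = -4*9*5 = -36*5 = -180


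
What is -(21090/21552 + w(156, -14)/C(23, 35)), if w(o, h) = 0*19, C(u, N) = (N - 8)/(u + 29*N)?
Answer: -3515/3592 ≈ -0.97856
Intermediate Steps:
C(u, N) = (-8 + N)/(u + 29*N)
w(o, h) = 0
-(21090/21552 + w(156, -14)/C(23, 35)) = -(21090/21552 + 0/(((-8 + 35)/(23 + 29*35)))) = -(21090*(1/21552) + 0/((27/(23 + 1015)))) = -(3515/3592 + 0/((27/1038))) = -(3515/3592 + 0/(((1/1038)*27))) = -(3515/3592 + 0/(9/346)) = -(3515/3592 + 0*(346/9)) = -(3515/3592 + 0) = -1*3515/3592 = -3515/3592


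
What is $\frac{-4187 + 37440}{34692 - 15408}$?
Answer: $\frac{33253}{19284} \approx 1.7244$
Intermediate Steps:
$\frac{-4187 + 37440}{34692 - 15408} = \frac{33253}{19284}$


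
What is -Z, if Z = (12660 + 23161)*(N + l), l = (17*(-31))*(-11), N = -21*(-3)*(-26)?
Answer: -148979539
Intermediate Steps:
N = -1638 (N = 63*(-26) = -1638)
l = 5797 (l = -527*(-11) = 5797)
Z = 148979539 (Z = (12660 + 23161)*(-1638 + 5797) = 35821*4159 = 148979539)
-Z = -1*148979539 = -148979539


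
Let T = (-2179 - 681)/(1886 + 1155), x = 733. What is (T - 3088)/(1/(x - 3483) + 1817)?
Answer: -8610679000/5065037903 ≈ -1.7000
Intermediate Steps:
T = -2860/3041 ≈ -0.94048
(T - 3088)/(1/(x - 3483) + 1817) = (-2860/3041 - 3088)/(1/(733 - 3483) + 1817) = -9393468/(3041*(1/(-2750) + 1817)) = -9393468/(3041*(-1/2750 + 1817)) = -9393468/(3041*4996749/2750) = -9393468/3041*2750/4996749 = -8610679000/5065037903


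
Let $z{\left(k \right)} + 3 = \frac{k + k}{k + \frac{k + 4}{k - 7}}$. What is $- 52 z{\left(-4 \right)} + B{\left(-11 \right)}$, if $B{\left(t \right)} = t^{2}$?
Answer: $173$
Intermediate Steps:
$z{\left(k \right)} = -3 + \frac{2 k}{k + \frac{4 + k}{-7 + k}}$ ($z{\left(k \right)} = -3 + \frac{k + k}{k + \frac{k + 4}{k - 7}} = -3 + \frac{2 k}{k + \frac{4 + k}{-7 + k}}$)
$- 52 z{\left(-4 \right)} + B{\left(-11 \right)} = - 52 \frac{-12 - \left(-4\right)^{2} + 4 \left(-4\right)}{4 + \left(-4\right)^{2} - -24} + \left(-11\right)^{2} = - 52 \frac{-12 - 16 - 16}{4 + 16 + 24} + 121 = - 52 \frac{-12 - 16 - 16}{44} + 121 = - 52 \cdot \frac{1}{44} \left(-44\right) + 121 = \left(-52\right) \left(-1\right) + 121 = 52 + 121 = 173$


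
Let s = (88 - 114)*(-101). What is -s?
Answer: -2626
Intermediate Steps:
s = 2626 (s = -26*(-101) = 2626)
-s = -1*2626 = -2626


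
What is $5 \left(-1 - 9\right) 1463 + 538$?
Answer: $-72612$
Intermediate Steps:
$5 \left(-1 - 9\right) 1463 + 538 = 5 \left(-10\right) 1463 + 538 = \left(-50\right) 1463 + 538 = -73150 + 538 = -72612$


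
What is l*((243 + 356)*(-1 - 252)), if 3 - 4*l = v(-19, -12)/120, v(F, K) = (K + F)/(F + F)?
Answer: -2068465003/18240 ≈ -1.1340e+5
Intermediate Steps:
v(F, K) = (F + K)/(2*F) (v(F, K) = (F + K)/((2*F)) = (F + K)*(1/(2*F)) = (F + K)/(2*F))
l = 13649/18240 (l = ¾ - (½)*(-19 - 12)/(-19)/(4*120) = ¾ - (½)*(-1/19)*(-31)/(4*120) = ¾ - 31/(152*120) = ¾ - ¼*31/4560 = ¾ - 31/18240 = 13649/18240 ≈ 0.74830)
l*((243 + 356)*(-1 - 252)) = 13649*((243 + 356)*(-1 - 252))/18240 = 13649*(599*(-253))/18240 = (13649/18240)*(-151547) = -2068465003/18240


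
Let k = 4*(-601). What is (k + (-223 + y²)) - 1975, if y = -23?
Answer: -4073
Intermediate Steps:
k = -2404
(k + (-223 + y²)) - 1975 = (-2404 + (-223 + (-23)²)) - 1975 = (-2404 + (-223 + 529)) - 1975 = (-2404 + 306) - 1975 = -2098 - 1975 = -4073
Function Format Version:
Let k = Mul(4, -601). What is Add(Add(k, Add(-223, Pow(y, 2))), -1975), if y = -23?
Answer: -4073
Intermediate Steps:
k = -2404
Add(Add(k, Add(-223, Pow(y, 2))), -1975) = Add(Add(-2404, Add(-223, Pow(-23, 2))), -1975) = Add(Add(-2404, Add(-223, 529)), -1975) = Add(Add(-2404, 306), -1975) = Add(-2098, -1975) = -4073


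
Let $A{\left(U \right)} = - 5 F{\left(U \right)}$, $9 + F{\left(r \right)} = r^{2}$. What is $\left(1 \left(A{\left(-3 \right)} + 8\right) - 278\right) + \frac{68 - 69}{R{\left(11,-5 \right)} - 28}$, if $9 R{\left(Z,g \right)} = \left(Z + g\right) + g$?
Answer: $- \frac{67761}{251} \approx -269.96$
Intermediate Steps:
$F{\left(r \right)} = -9 + r^{2}$
$R{\left(Z,g \right)} = \frac{Z}{9} + \frac{2 g}{9}$ ($R{\left(Z,g \right)} = \frac{\left(Z + g\right) + g}{9} = \frac{Z + 2 g}{9} = \frac{Z}{9} + \frac{2 g}{9}$)
$A{\left(U \right)} = 45 - 5 U^{2}$ ($A{\left(U \right)} = - 5 \left(-9 + U^{2}\right) = 45 - 5 U^{2}$)
$\left(1 \left(A{\left(-3 \right)} + 8\right) - 278\right) + \frac{68 - 69}{R{\left(11,-5 \right)} - 28} = \left(1 \left(\left(45 - 5 \left(-3\right)^{2}\right) + 8\right) - 278\right) + \frac{68 - 69}{\left(\frac{1}{9} \cdot 11 + \frac{2}{9} \left(-5\right)\right) - 28} = \left(1 \left(\left(45 - 45\right) + 8\right) - 278\right) - \frac{1}{\left(\frac{11}{9} - \frac{10}{9}\right) - 28} = \left(1 \left(\left(45 - 45\right) + 8\right) - 278\right) - \frac{1}{\frac{1}{9} - 28} = \left(1 \left(0 + 8\right) - 278\right) - \frac{1}{- \frac{251}{9}} = \left(1 \cdot 8 - 278\right) - - \frac{9}{251} = \left(8 - 278\right) + \frac{9}{251} = -270 + \frac{9}{251} = - \frac{67761}{251}$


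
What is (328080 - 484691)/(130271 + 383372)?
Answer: -12047/39511 ≈ -0.30490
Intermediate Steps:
(328080 - 484691)/(130271 + 383372) = -156611/513643 = -156611*1/513643 = -12047/39511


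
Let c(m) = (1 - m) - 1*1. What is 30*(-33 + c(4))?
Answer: -1110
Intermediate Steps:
c(m) = -m (c(m) = (1 - m) - 1 = -m)
30*(-33 + c(4)) = 30*(-33 - 1*4) = 30*(-33 - 4) = 30*(-37) = -1110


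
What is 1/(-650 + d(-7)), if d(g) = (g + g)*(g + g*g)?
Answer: -1/1238 ≈ -0.00080775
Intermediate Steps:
d(g) = 2*g*(g + g**2) (d(g) = (2*g)*(g + g**2) = 2*g*(g + g**2))
1/(-650 + d(-7)) = 1/(-650 + 2*(-7)**2*(1 - 7)) = 1/(-650 + 2*49*(-6)) = 1/(-650 - 588) = 1/(-1238) = -1/1238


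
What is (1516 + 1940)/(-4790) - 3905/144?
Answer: -9601307/344880 ≈ -27.840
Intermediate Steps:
(1516 + 1940)/(-4790) - 3905/144 = 3456*(-1/4790) - 3905*1/144 = -1728/2395 - 3905/144 = -9601307/344880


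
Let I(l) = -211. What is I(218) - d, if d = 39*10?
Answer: -601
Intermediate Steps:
d = 390
I(218) - d = -211 - 1*390 = -211 - 390 = -601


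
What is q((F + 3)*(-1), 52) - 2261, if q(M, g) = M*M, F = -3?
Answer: -2261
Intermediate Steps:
q(M, g) = M²
q((F + 3)*(-1), 52) - 2261 = ((-3 + 3)*(-1))² - 2261 = (0*(-1))² - 2261 = 0² - 2261 = 0 - 2261 = -2261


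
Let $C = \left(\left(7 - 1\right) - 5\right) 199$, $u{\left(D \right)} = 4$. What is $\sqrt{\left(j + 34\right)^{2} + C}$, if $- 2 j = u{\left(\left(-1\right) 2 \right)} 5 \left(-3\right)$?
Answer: $\sqrt{4295} \approx 65.536$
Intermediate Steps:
$j = 30$ ($j = - \frac{4 \cdot 5 \left(-3\right)}{2} = - \frac{20 \left(-3\right)}{2} = \left(- \frac{1}{2}\right) \left(-60\right) = 30$)
$C = 199$ ($C = \left(6 - 5\right) 199 = 1 \cdot 199 = 199$)
$\sqrt{\left(j + 34\right)^{2} + C} = \sqrt{\left(30 + 34\right)^{2} + 199} = \sqrt{64^{2} + 199} = \sqrt{4096 + 199} = \sqrt{4295}$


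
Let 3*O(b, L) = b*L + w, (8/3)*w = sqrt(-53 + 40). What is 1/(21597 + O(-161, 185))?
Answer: 6721152/78426882421 - 72*I*sqrt(13)/78426882421 ≈ 8.57e-5 - 3.3101e-9*I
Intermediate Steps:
w = 3*I*sqrt(13)/8 (w = 3*sqrt(-53 + 40)/8 = 3*sqrt(-13)/8 = 3*(I*sqrt(13))/8 = 3*I*sqrt(13)/8 ≈ 1.3521*I)
O(b, L) = L*b/3 + I*sqrt(13)/8 (O(b, L) = (b*L + 3*I*sqrt(13)/8)/3 = (L*b + 3*I*sqrt(13)/8)/3 = L*b/3 + I*sqrt(13)/8)
1/(21597 + O(-161, 185)) = 1/(21597 + ((1/3)*185*(-161) + I*sqrt(13)/8)) = 1/(21597 + (-29785/3 + I*sqrt(13)/8)) = 1/(35006/3 + I*sqrt(13)/8)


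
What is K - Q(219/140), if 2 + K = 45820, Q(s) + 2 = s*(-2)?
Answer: 3207619/70 ≈ 45823.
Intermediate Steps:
Q(s) = -2 - 2*s (Q(s) = -2 + s*(-2) = -2 - 2*s)
K = 45818 (K = -2 + 45820 = 45818)
K - Q(219/140) = 45818 - (-2 - 438/140) = 45818 - (-2 - 2*219/140) = 45818 - (-2 - 219/70) = 45818 - 1*(-359/70) = 45818 + 359/70 = 3207619/70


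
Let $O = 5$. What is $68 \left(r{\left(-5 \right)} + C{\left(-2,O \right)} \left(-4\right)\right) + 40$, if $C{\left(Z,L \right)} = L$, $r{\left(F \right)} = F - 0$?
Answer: $-1660$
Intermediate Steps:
$r{\left(F \right)} = F$ ($r{\left(F \right)} = F + 0 = F$)
$68 \left(r{\left(-5 \right)} + C{\left(-2,O \right)} \left(-4\right)\right) + 40 = 68 \left(-5 + 5 \left(-4\right)\right) + 40 = 68 \left(-5 - 20\right) + 40 = 68 \left(-25\right) + 40 = -1700 + 40 = -1660$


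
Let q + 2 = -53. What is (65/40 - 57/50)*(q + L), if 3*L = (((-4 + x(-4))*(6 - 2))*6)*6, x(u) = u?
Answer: -42583/200 ≈ -212.92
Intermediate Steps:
q = -55 (q = -2 - 53 = -55)
L = -384 (L = ((((-4 - 4)*(6 - 2))*6)*6)/3 = ((-8*4*6)*6)/3 = (-32*6*6)/3 = (-192*6)/3 = (⅓)*(-1152) = -384)
(65/40 - 57/50)*(q + L) = (65/40 - 57/50)*(-55 - 384) = (65*(1/40) - 57*1/50)*(-439) = (13/8 - 57/50)*(-439) = (97/200)*(-439) = -42583/200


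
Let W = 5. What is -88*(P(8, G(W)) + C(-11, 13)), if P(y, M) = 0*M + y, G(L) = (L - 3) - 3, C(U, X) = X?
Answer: -1848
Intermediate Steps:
G(L) = -6 + L (G(L) = (-3 + L) - 3 = -6 + L)
P(y, M) = y (P(y, M) = 0 + y = y)
-88*(P(8, G(W)) + C(-11, 13)) = -88*(8 + 13) = -88*21 = -1848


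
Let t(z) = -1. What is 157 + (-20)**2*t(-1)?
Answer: -243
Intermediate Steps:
157 + (-20)**2*t(-1) = 157 + (-20)**2*(-1) = 157 + 400*(-1) = 157 - 400 = -243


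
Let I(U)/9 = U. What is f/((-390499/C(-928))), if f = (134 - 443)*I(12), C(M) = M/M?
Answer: 33372/390499 ≈ 0.085460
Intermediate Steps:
I(U) = 9*U
C(M) = 1
f = -33372 (f = (134 - 443)*(9*12) = -309*108 = -33372)
f/((-390499/C(-928))) = -33372/((-390499/1)) = -33372/((-390499*1)) = -33372/(-390499) = -33372*(-1/390499) = 33372/390499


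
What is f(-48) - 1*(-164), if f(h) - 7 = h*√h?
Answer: 171 - 192*I*√3 ≈ 171.0 - 332.55*I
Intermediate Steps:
f(h) = 7 + h^(3/2) (f(h) = 7 + h*√h = 7 + h^(3/2))
f(-48) - 1*(-164) = (7 + (-48)^(3/2)) - 1*(-164) = (7 - 192*I*√3) + 164 = 171 - 192*I*√3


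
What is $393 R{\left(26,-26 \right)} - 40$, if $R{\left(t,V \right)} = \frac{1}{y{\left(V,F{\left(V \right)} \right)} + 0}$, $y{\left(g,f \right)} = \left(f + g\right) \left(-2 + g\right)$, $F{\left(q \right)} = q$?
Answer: $- \frac{57847}{1456} \approx -39.73$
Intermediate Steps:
$y{\left(g,f \right)} = \left(-2 + g\right) \left(f + g\right)$
$R{\left(t,V \right)} = \frac{1}{- 4 V + 2 V^{2}}$ ($R{\left(t,V \right)} = \frac{1}{\left(V^{2} - 2 V - 2 V + V V\right) + 0} = \frac{1}{\left(V^{2} - 2 V - 2 V + V^{2}\right) + 0} = \frac{1}{\left(- 4 V + 2 V^{2}\right) + 0} = \frac{1}{- 4 V + 2 V^{2}}$)
$393 R{\left(26,-26 \right)} - 40 = 393 \frac{1}{2 \left(-26\right) \left(-2 - 26\right)} - 40 = 393 \cdot \frac{1}{2} \left(- \frac{1}{26}\right) \frac{1}{-28} + \left(-204 + 164\right) = 393 \cdot \frac{1}{2} \left(- \frac{1}{26}\right) \left(- \frac{1}{28}\right) - 40 = 393 \cdot \frac{1}{1456} - 40 = \frac{393}{1456} - 40 = - \frac{57847}{1456}$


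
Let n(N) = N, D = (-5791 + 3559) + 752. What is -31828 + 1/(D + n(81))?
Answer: -44527373/1399 ≈ -31828.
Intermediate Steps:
D = -1480 (D = -2232 + 752 = -1480)
-31828 + 1/(D + n(81)) = -31828 + 1/(-1480 + 81) = -31828 + 1/(-1399) = -31828 - 1/1399 = -44527373/1399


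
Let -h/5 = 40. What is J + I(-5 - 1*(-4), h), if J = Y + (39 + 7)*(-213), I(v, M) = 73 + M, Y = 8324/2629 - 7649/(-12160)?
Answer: -317167422939/31968640 ≈ -9921.2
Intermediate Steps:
h = -200 (h = -5*40 = -200)
Y = 121329061/31968640 (Y = 8324*(1/2629) - 7649*(-1/12160) = 8324/2629 + 7649/12160 = 121329061/31968640 ≈ 3.7953)
J = -313107405659/31968640 (J = 121329061/31968640 + (39 + 7)*(-213) = 121329061/31968640 + 46*(-213) = 121329061/31968640 - 9798 = -313107405659/31968640 ≈ -9794.2)
J + I(-5 - 1*(-4), h) = -313107405659/31968640 + (73 - 200) = -313107405659/31968640 - 127 = -317167422939/31968640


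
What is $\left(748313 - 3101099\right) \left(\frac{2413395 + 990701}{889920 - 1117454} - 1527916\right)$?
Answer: $\frac{408980370953833320}{113767} \approx 3.5949 \cdot 10^{12}$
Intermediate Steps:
$\left(748313 - 3101099\right) \left(\frac{2413395 + 990701}{889920 - 1117454} - 1527916\right) = - 2352786 \left(\frac{3404096}{-227534} - 1527916\right) = - 2352786 \left(3404096 \left(- \frac{1}{227534}\right) - 1527916\right) = - 2352786 \left(- \frac{1702048}{113767} - 1527916\right) = \left(-2352786\right) \left(- \frac{173828121620}{113767}\right) = \frac{408980370953833320}{113767}$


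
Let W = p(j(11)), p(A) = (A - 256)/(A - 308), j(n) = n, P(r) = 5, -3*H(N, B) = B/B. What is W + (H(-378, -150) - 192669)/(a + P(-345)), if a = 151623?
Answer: -5018483/11258379 ≈ -0.44576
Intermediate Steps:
H(N, B) = -1/3 (H(N, B) = -B/(3*B) = -1/3*1 = -1/3)
p(A) = (-256 + A)/(-308 + A)
W = 245/297 (W = (-256 + 11)/(-308 + 11) = -245/(-297) = -1/297*(-245) = 245/297 ≈ 0.82492)
W + (H(-378, -150) - 192669)/(a + P(-345)) = 245/297 + (-1/3 - 192669)/(151623 + 5) = 245/297 - 578008/3/151628 = 245/297 - 578008/3*1/151628 = 245/297 - 144502/113721 = -5018483/11258379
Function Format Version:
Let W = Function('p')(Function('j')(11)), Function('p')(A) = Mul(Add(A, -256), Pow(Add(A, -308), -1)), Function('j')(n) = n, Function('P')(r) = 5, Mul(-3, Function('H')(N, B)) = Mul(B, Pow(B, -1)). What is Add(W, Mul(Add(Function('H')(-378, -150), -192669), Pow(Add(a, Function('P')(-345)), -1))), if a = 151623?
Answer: Rational(-5018483, 11258379) ≈ -0.44576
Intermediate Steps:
Function('H')(N, B) = Rational(-1, 3) (Function('H')(N, B) = Mul(Rational(-1, 3), Mul(B, Pow(B, -1))) = Mul(Rational(-1, 3), 1) = Rational(-1, 3))
Function('p')(A) = Mul(Pow(Add(-308, A), -1), Add(-256, A)) (Function('p')(A) = Mul(Add(-256, A), Pow(Add(-308, A), -1)) = Mul(Pow(Add(-308, A), -1), Add(-256, A)))
W = Rational(245, 297) (W = Mul(Pow(Add(-308, 11), -1), Add(-256, 11)) = Mul(Pow(-297, -1), -245) = Mul(Rational(-1, 297), -245) = Rational(245, 297) ≈ 0.82492)
Add(W, Mul(Add(Function('H')(-378, -150), -192669), Pow(Add(a, Function('P')(-345)), -1))) = Add(Rational(245, 297), Mul(Add(Rational(-1, 3), -192669), Pow(Add(151623, 5), -1))) = Add(Rational(245, 297), Mul(Rational(-578008, 3), Pow(151628, -1))) = Add(Rational(245, 297), Mul(Rational(-578008, 3), Rational(1, 151628))) = Add(Rational(245, 297), Rational(-144502, 113721)) = Rational(-5018483, 11258379)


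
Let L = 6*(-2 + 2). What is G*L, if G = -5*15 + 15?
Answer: 0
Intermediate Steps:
G = -60 (G = -75 + 15 = -60)
L = 0 (L = 6*0 = 0)
G*L = -60*0 = 0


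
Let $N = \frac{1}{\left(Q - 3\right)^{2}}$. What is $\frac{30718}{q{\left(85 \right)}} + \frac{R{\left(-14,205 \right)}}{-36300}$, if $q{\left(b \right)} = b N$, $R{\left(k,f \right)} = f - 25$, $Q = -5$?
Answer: $\frac{237880141}{10285} \approx 23129.0$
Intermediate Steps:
$R{\left(k,f \right)} = -25 + f$ ($R{\left(k,f \right)} = f - 25 = -25 + f$)
$N = \frac{1}{64}$ ($N = \frac{1}{\left(-5 - 3\right)^{2}} = \frac{1}{\left(-8\right)^{2}} = \frac{1}{64} \approx 0.015625$)
$q{\left(b \right)} = \frac{b}{64}$ ($q{\left(b \right)} = b \frac{1}{64} = \frac{b}{64}$)
$\frac{30718}{q{\left(85 \right)}} + \frac{R{\left(-14,205 \right)}}{-36300} = \frac{30718}{\frac{1}{64} \cdot 85} + \frac{-25 + 205}{-36300} = \frac{30718}{\frac{85}{64}} + 180 \left(- \frac{1}{36300}\right) = 30718 \cdot \frac{64}{85} - \frac{3}{605} = \frac{1965952}{85} - \frac{3}{605} = \frac{237880141}{10285}$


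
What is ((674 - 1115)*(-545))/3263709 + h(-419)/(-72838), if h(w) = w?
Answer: 6291247727/79240678714 ≈ 0.079394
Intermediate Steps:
((674 - 1115)*(-545))/3263709 + h(-419)/(-72838) = ((674 - 1115)*(-545))/3263709 - 419/(-72838) = -441*(-545)*(1/3263709) - 419*(-1/72838) = 240345*(1/3263709) + 419/72838 = 80115/1087903 + 419/72838 = 6291247727/79240678714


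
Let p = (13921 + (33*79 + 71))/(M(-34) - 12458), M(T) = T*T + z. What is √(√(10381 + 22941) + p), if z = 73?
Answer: √(-20710019 + 14010049*√33322)/3743 ≈ 13.456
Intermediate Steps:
M(T) = 73 + T² (M(T) = T*T + 73 = T² + 73 = 73 + T²)
p = -5533/3743 (p = (13921 + (33*79 + 71))/((73 + (-34)²) - 12458) = (13921 + (2607 + 71))/((73 + 1156) - 12458) = (13921 + 2678)/(1229 - 12458) = 16599/(-11229) = 16599*(-1/11229) = -5533/3743 ≈ -1.4782)
√(√(10381 + 22941) + p) = √(√(10381 + 22941) - 5533/3743) = √(√33322 - 5533/3743) = √(-5533/3743 + √33322)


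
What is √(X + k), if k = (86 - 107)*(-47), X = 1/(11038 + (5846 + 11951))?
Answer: √820648309910/28835 ≈ 31.417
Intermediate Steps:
X = 1/28835 (X = 1/(11038 + 17797) = 1/28835 ≈ 3.4680e-5)
k = 987 (k = -21*(-47) = 987)
√(X + k) = √(1/28835 + 987) = √(28460146/28835) = √820648309910/28835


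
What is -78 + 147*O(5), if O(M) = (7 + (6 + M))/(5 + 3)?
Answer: 1011/4 ≈ 252.75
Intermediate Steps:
O(M) = 13/8 + M/8 (O(M) = (13 + M)/8 = (13 + M)*(⅛) = 13/8 + M/8)
-78 + 147*O(5) = -78 + 147*(13/8 + (⅛)*5) = -78 + 147*(13/8 + 5/8) = -78 + 147*(9/4) = -78 + 1323/4 = 1011/4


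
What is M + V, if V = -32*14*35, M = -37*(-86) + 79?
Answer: -12419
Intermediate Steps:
M = 3261 (M = 3182 + 79 = 3261)
V = -15680 (V = -448*35 = -15680)
M + V = 3261 - 15680 = -12419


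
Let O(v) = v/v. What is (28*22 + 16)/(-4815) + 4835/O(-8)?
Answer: 23279893/4815 ≈ 4834.9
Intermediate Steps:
O(v) = 1
(28*22 + 16)/(-4815) + 4835/O(-8) = (28*22 + 16)/(-4815) + 4835/1 = (616 + 16)*(-1/4815) + 4835*1 = 632*(-1/4815) + 4835 = -632/4815 + 4835 = 23279893/4815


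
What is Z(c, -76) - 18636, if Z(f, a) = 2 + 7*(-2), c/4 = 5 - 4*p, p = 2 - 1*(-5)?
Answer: -18648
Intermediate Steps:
p = 7 (p = 2 + 5 = 7)
c = -92 (c = 4*(5 - 4*7) = 4*(5 - 28) = 4*(-23) = -92)
Z(f, a) = -12 (Z(f, a) = 2 - 14 = -12)
Z(c, -76) - 18636 = -12 - 18636 = -18648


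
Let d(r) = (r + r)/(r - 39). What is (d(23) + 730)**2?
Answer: 33837489/64 ≈ 5.2871e+5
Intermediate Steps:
d(r) = 2*r/(-39 + r) (d(r) = (2*r)/(-39 + r) = 2*r/(-39 + r))
(d(23) + 730)**2 = (2*23/(-39 + 23) + 730)**2 = (2*23/(-16) + 730)**2 = (2*23*(-1/16) + 730)**2 = (-23/8 + 730)**2 = (5817/8)**2 = 33837489/64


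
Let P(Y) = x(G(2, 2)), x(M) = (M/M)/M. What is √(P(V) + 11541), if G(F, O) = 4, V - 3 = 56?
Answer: √46165/2 ≈ 107.43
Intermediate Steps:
V = 59 (V = 3 + 56 = 59)
x(M) = 1/M
P(Y) = ¼ (P(Y) = 1/4 = ¼)
√(P(V) + 11541) = √(¼ + 11541) = √(46165/4) = √46165/2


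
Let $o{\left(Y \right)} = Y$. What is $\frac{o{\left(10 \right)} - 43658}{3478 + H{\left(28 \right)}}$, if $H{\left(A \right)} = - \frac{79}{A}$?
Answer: $- \frac{1222144}{97305} \approx -12.56$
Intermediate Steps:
$\frac{o{\left(10 \right)} - 43658}{3478 + H{\left(28 \right)}} = \frac{10 - 43658}{3478 - \frac{79}{28}} = - \frac{43648}{3478 - \frac{79}{28}} = - \frac{43648}{\frac{97305}{28}} = \left(-43648\right) \frac{28}{97305} = - \frac{1222144}{97305}$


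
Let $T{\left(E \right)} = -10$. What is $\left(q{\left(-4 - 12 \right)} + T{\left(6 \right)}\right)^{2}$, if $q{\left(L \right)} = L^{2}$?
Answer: $60516$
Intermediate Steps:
$\left(q{\left(-4 - 12 \right)} + T{\left(6 \right)}\right)^{2} = \left(\left(-4 - 12\right)^{2} - 10\right)^{2} = \left(\left(-16\right)^{2} - 10\right)^{2} = \left(256 - 10\right)^{2} = 246^{2} = 60516$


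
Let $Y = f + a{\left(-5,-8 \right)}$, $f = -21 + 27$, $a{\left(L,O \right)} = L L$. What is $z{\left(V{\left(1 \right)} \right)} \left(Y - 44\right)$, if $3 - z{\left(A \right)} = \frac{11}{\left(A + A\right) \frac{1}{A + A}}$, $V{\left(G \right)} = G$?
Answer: $104$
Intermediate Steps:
$a{\left(L,O \right)} = L^{2}$
$f = 6$
$z{\left(A \right)} = -8$ ($z{\left(A \right)} = 3 - \frac{11}{\left(A + A\right) \frac{1}{A + A}} = 3 - \frac{11}{2 A \frac{1}{2 A}} = 3 - \frac{11}{1} = 3 - 11 \cdot 1 = 3 - 11 = -8$)
$Y = 31$ ($Y = 6 + \left(-5\right)^{2} = 6 + 25 = 31$)
$z{\left(V{\left(1 \right)} \right)} \left(Y - 44\right) = - 8 \left(31 - 44\right) = \left(-8\right) \left(-13\right) = 104$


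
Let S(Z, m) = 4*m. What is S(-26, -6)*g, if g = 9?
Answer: -216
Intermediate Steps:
S(-26, -6)*g = (4*(-6))*9 = -24*9 = -216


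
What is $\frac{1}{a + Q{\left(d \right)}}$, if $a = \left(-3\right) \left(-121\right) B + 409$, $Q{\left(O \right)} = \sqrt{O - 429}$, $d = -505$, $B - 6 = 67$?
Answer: $\frac{13454}{362020699} - \frac{i \sqrt{934}}{724041398} \approx 3.7164 \cdot 10^{-5} - 4.2209 \cdot 10^{-8} i$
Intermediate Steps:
$B = 73$ ($B = 6 + 67 = 73$)
$Q{\left(O \right)} = \sqrt{-429 + O}$
$a = 26908$ ($a = \left(-3\right) \left(-121\right) 73 + 409 = 363 \cdot 73 + 409 = 26499 + 409 = 26908$)
$\frac{1}{a + Q{\left(d \right)}} = \frac{1}{26908 + \sqrt{-429 - 505}} = \frac{1}{26908 + \sqrt{-934}} = \frac{1}{26908 + i \sqrt{934}}$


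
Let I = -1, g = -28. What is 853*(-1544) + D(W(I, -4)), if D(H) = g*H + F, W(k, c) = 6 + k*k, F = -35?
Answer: -1317263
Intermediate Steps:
W(k, c) = 6 + k²
D(H) = -35 - 28*H (D(H) = -28*H - 35 = -35 - 28*H)
853*(-1544) + D(W(I, -4)) = 853*(-1544) + (-35 - 28*(6 + (-1)²)) = -1317032 + (-35 - 28*(6 + 1)) = -1317032 + (-35 - 28*7) = -1317032 + (-35 - 196) = -1317032 - 231 = -1317263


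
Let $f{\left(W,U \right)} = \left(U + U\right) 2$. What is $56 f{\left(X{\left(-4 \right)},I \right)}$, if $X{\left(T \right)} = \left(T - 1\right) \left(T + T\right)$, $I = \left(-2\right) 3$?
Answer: $-1344$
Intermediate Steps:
$I = -6$
$X{\left(T \right)} = 2 T \left(-1 + T\right)$ ($X{\left(T \right)} = \left(-1 + T\right) 2 T = 2 T \left(-1 + T\right)$)
$f{\left(W,U \right)} = 4 U$ ($f{\left(W,U \right)} = 2 U 2 = 4 U$)
$56 f{\left(X{\left(-4 \right)},I \right)} = 56 \cdot 4 \left(-6\right) = 56 \left(-24\right) = -1344$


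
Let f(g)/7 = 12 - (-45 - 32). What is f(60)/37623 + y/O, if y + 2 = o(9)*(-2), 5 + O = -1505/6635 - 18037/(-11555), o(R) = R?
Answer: 11572853190463/2114803164363 ≈ 5.4723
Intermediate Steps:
f(g) = 623 (f(g) = 7*(12 - (-45 - 32)) = 7*(12 - 1*(-77)) = 7*(12 + 77) = 7*89 = 623)
O = -56210381/15333485 (O = -5 + (-1505/6635 - 18037/(-11555)) = -5 + (-1505*1/6635 - 18037*(-1/11555)) = -5 + (-301/1327 + 18037/11555) = -5 + 20457044/15333485 = -56210381/15333485 ≈ -3.6659)
y = -20 (y = -2 + 9*(-2) = -2 - 18 = -20)
f(60)/37623 + y/O = 623/37623 - 20/(-56210381/15333485) = 623*(1/37623) - 20*(-15333485/56210381) = 623/37623 + 306669700/56210381 = 11572853190463/2114803164363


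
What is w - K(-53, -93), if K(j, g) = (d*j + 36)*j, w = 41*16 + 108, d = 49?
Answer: -134969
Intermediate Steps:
w = 764 (w = 656 + 108 = 764)
K(j, g) = j*(36 + 49*j) (K(j, g) = (49*j + 36)*j = (36 + 49*j)*j = j*(36 + 49*j))
w - K(-53, -93) = 764 - (-53)*(36 + 49*(-53)) = 764 - (-53)*(36 - 2597) = 764 - (-53)*(-2561) = 764 - 1*135733 = 764 - 135733 = -134969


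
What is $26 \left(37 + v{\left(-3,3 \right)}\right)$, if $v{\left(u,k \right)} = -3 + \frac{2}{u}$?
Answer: $\frac{2600}{3} \approx 866.67$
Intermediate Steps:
$26 \left(37 + v{\left(-3,3 \right)}\right) = 26 \left(37 - \left(3 - \frac{2}{-3}\right)\right) = 26 \left(37 + \left(-3 + 2 \left(- \frac{1}{3}\right)\right)\right) = 26 \left(37 - \frac{11}{3}\right) = 26 \cdot \frac{100}{3} = \frac{2600}{3}$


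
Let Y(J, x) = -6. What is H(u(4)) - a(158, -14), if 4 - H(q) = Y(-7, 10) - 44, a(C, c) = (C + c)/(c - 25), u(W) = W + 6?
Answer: 750/13 ≈ 57.692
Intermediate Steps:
u(W) = 6 + W
a(C, c) = (C + c)/(-25 + c)
H(q) = 54 (H(q) = 4 - (-6 - 44) = 4 - 1*(-50) = 4 + 50 = 54)
H(u(4)) - a(158, -14) = 54 - (158 - 14)/(-25 - 14) = 54 - 144/(-39) = 54 - (-1)*144/39 = 54 - 1*(-48/13) = 54 + 48/13 = 750/13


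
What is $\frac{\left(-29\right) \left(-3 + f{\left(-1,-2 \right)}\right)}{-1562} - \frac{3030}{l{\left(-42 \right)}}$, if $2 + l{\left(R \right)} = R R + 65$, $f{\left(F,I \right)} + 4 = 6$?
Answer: $- \frac{1595281}{951258} \approx -1.677$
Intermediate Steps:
$f{\left(F,I \right)} = 2$ ($f{\left(F,I \right)} = -4 + 6 = 2$)
$l{\left(R \right)} = 63 + R^{2}$ ($l{\left(R \right)} = -2 + \left(R R + 65\right) = -2 + \left(R^{2} + 65\right) = -2 + \left(65 + R^{2}\right) = 63 + R^{2}$)
$\frac{\left(-29\right) \left(-3 + f{\left(-1,-2 \right)}\right)}{-1562} - \frac{3030}{l{\left(-42 \right)}} = \frac{\left(-29\right) \left(-3 + 2\right)}{-1562} - \frac{3030}{63 + \left(-42\right)^{2}} = \left(-29\right) \left(-1\right) \left(- \frac{1}{1562}\right) - \frac{3030}{63 + 1764} = 29 \left(- \frac{1}{1562}\right) - \frac{3030}{1827} = - \frac{29}{1562} - \frac{1010}{609} = - \frac{1595281}{951258}$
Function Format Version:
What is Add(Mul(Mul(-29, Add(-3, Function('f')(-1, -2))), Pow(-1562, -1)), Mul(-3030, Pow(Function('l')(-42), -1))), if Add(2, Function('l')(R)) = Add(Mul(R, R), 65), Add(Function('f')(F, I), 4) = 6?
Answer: Rational(-1595281, 951258) ≈ -1.6770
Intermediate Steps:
Function('f')(F, I) = 2 (Function('f')(F, I) = Add(-4, 6) = 2)
Function('l')(R) = Add(63, Pow(R, 2)) (Function('l')(R) = Add(-2, Add(Mul(R, R), 65)) = Add(-2, Add(Pow(R, 2), 65)) = Add(-2, Add(65, Pow(R, 2))) = Add(63, Pow(R, 2)))
Add(Mul(Mul(-29, Add(-3, Function('f')(-1, -2))), Pow(-1562, -1)), Mul(-3030, Pow(Function('l')(-42), -1))) = Add(Mul(Mul(-29, Add(-3, 2)), Pow(-1562, -1)), Mul(-3030, Pow(Add(63, Pow(-42, 2)), -1))) = Add(Mul(Mul(-29, -1), Rational(-1, 1562)), Mul(-3030, Pow(Add(63, 1764), -1))) = Add(Mul(29, Rational(-1, 1562)), Mul(-3030, Pow(1827, -1))) = Add(Rational(-29, 1562), Mul(-3030, Rational(1, 1827))) = Add(Rational(-29, 1562), Rational(-1010, 609)) = Rational(-1595281, 951258)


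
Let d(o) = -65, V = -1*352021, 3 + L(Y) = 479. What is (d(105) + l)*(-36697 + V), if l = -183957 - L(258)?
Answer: 71717693564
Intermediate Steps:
L(Y) = 476 (L(Y) = -3 + 479 = 476)
V = -352021
l = -184433 (l = -183957 - 1*476 = -183957 - 476 = -184433)
(d(105) + l)*(-36697 + V) = (-65 - 184433)*(-36697 - 352021) = -184498*(-388718) = 71717693564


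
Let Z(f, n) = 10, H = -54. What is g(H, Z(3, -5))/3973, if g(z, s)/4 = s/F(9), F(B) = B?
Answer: 40/35757 ≈ 0.0011187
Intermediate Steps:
g(z, s) = 4*s/9 (g(z, s) = 4*(s/9) = 4*s/9)
g(H, Z(3, -5))/3973 = ((4/9)*10)/3973 = (40/9)*(1/3973) = 40/35757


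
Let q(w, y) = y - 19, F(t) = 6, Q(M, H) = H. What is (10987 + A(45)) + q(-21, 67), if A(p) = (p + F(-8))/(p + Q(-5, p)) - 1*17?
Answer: 330557/30 ≈ 11019.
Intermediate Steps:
A(p) = -17 + (6 + p)/(2*p) (A(p) = (p + 6)/(p + p) - 1*17 = (6 + p)/((2*p)) - 17 = (6 + p)*(1/(2*p)) - 17 = (6 + p)/(2*p) - 17 = -17 + (6 + p)/(2*p))
q(w, y) = -19 + y
(10987 + A(45)) + q(-21, 67) = (10987 + (-33/2 + 3/45)) + (-19 + 67) = (10987 + (-33/2 + 3*(1/45))) + 48 = (10987 + (-33/2 + 1/15)) + 48 = (10987 - 493/30) + 48 = 329117/30 + 48 = 330557/30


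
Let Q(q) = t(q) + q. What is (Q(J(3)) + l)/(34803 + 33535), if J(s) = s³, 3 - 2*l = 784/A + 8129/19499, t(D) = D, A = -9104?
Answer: 1227867391/1516410789356 ≈ 0.00080972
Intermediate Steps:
l = 29614843/22189862 (l = 3/2 - (784/(-9104) + 8129/19499)/2 = 3/2 - (784*(-1/9104) + 8129*(1/19499))/2 = 3/2 - (-49/569 + 8129/19499)/2 = 3/2 - ½*3669950/11094931 = 3/2 - 1834975/11094931 = 29614843/22189862 ≈ 1.3346)
Q(q) = 2*q (Q(q) = q + q = 2*q)
(Q(J(3)) + l)/(34803 + 33535) = (2*3³ + 29614843/22189862)/(34803 + 33535) = (2*27 + 29614843/22189862)/68338 = (54 + 29614843/22189862)*(1/68338) = (1227867391/22189862)*(1/68338) = 1227867391/1516410789356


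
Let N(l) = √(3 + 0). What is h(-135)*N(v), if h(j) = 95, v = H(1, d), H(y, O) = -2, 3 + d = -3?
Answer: 95*√3 ≈ 164.54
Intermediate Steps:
d = -6 (d = -3 - 3 = -6)
v = -2
N(l) = √3
h(-135)*N(v) = 95*√3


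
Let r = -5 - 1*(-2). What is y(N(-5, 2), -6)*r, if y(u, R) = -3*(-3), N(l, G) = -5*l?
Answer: -27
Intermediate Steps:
y(u, R) = 9
r = -3 (r = -5 + 2 = -3)
y(N(-5, 2), -6)*r = 9*(-3) = -27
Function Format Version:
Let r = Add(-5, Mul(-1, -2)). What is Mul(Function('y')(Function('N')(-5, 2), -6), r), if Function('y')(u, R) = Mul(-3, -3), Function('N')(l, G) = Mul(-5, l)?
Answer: -27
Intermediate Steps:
Function('y')(u, R) = 9
r = -3 (r = Add(-5, 2) = -3)
Mul(Function('y')(Function('N')(-5, 2), -6), r) = Mul(9, -3) = -27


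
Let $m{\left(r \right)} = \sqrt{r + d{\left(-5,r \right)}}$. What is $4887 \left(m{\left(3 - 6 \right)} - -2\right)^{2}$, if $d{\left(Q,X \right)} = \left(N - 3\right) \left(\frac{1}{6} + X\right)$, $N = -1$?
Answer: $60273 + 32580 \sqrt{3} \approx 1.167 \cdot 10^{5}$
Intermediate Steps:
$d{\left(Q,X \right)} = - \frac{2}{3} - 4 X$ ($d{\left(Q,X \right)} = \left(-1 - 3\right) \left(\frac{1}{6} + X\right) = - 4 \left(\frac{1}{6} + X\right) = - \frac{2}{3} - 4 X$)
$m{\left(r \right)} = \sqrt{- \frac{2}{3} - 3 r}$ ($m{\left(r \right)} = \sqrt{r - \left(\frac{2}{3} + 4 r\right)} = \sqrt{- \frac{2}{3} - 3 r}$)
$4887 \left(m{\left(3 - 6 \right)} - -2\right)^{2} = 4887 \left(\frac{\sqrt{-6 - 27 \left(3 - 6\right)}}{3} - -2\right)^{2} = 4887 \left(\frac{\sqrt{-6 - 27 \left(3 - 6\right)}}{3} + 2\right)^{2} = 4887 \left(\frac{\sqrt{-6 - -81}}{3} + 2\right)^{2} = 4887 \left(\frac{\sqrt{-6 + 81}}{3} + 2\right)^{2} = 4887 \left(\frac{\sqrt{75}}{3} + 2\right)^{2} = 4887 \left(\frac{5 \sqrt{3}}{3} + 2\right)^{2} = 4887 \left(2 + \frac{5 \sqrt{3}}{3}\right)^{2}$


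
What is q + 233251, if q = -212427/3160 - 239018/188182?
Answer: 69331585580263/297327560 ≈ 2.3318e+5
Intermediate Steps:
q = -20365117297/297327560 (q = -212427*1/3160 - 239018*1/188182 = -212427/3160 - 119509/94091 = -20365117297/297327560 ≈ -68.494)
q + 233251 = -20365117297/297327560 + 233251 = 69331585580263/297327560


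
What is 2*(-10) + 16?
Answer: -4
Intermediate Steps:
2*(-10) + 16 = -20 + 16 = -4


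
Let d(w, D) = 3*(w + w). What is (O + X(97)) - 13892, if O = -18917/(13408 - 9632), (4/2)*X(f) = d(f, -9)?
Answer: -51376293/3776 ≈ -13606.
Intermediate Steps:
d(w, D) = 6*w (d(w, D) = 3*(2*w) = 6*w)
X(f) = 3*f (X(f) = (6*f)/2 = 3*f)
O = -18917/3776 ≈ -5.0098
(O + X(97)) - 13892 = (-18917/3776 + 3*97) - 13892 = (-18917/3776 + 291) - 13892 = 1079899/3776 - 13892 = -51376293/3776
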